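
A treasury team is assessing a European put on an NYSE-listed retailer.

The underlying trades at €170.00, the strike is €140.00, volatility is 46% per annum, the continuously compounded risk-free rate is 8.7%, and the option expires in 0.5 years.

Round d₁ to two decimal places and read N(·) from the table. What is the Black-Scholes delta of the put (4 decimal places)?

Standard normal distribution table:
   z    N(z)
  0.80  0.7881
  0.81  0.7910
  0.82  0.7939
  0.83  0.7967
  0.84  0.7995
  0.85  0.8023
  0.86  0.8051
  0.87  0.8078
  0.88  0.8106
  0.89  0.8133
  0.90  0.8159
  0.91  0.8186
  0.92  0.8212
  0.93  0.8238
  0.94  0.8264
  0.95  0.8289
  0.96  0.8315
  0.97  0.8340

-0.1867

σ√T = 0.46·√0.5 = 0.3253
d₁ = [ln(170/140) + (0.087 + ½·0.46²)·0.5] / (σ√T) = (0.1942 + 0.0964) / 0.3253 = 0.8933 ≈ 0.89
N(d₁) = N(0.89) = 0.8133
Δ_put = N(d₁) − 1 = 0.8133 − 1 = -0.1867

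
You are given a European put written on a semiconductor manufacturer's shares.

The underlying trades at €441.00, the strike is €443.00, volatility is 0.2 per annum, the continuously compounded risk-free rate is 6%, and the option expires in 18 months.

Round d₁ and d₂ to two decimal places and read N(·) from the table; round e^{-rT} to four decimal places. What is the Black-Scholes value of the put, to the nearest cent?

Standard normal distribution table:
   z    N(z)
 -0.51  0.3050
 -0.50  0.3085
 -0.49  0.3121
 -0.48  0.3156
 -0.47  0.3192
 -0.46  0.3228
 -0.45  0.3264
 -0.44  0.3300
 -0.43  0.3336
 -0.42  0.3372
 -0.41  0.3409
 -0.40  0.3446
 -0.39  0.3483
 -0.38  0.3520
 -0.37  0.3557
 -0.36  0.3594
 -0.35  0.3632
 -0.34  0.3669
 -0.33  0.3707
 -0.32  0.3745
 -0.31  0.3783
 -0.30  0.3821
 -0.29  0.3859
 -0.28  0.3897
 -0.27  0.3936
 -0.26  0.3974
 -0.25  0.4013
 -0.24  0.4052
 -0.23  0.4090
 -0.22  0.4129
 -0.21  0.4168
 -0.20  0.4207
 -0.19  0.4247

€24.82

σ√T = 0.2·√1.5 = 0.2449
d₁ = [ln(441/443) + (0.06 + 0.2²/2)·1.5] / 0.2449 = [-0.0045 + 0.1200] / 0.2449 = 0.4714 which rounds to 0.47
d₂ = d₁ − σ√T = 0.4714 − 0.2449 = 0.2265 which rounds to 0.23
e^(−rT) = e^(−0.06·1.5) = 0.9139
N(−d₂) = N(-0.23) = 0.4090;  N(−d₁) = N(-0.47) = 0.3192
P = 443·0.9139·0.4090 − 441·0.3192 = 165.5868 − 140.7672 = 24.8196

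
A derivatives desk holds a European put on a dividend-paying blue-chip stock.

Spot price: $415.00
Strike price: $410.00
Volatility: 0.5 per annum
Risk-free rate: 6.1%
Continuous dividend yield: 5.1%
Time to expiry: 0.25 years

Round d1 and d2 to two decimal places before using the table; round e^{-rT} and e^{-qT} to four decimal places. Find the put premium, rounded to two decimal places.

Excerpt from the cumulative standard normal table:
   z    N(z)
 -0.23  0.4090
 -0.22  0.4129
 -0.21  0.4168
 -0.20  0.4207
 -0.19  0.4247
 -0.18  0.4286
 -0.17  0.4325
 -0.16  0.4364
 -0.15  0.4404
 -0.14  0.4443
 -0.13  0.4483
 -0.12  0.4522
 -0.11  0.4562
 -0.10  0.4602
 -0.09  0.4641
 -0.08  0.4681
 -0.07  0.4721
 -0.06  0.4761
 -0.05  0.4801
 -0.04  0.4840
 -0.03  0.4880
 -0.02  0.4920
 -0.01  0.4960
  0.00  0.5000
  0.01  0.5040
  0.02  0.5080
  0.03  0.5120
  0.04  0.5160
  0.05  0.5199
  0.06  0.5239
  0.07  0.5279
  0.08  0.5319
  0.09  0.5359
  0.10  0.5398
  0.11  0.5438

$37.56

σ√T = 0.5 × 0.5000 = 0.2500
d₁ = [ln(415/410) + (0.061 − 0.051 + 0.5²/2)·0.25] / 0.2500 = [0.0121 + 0.0338] / 0.2500 = 0.1835 ⇒ 0.18
d₂ = d₁ − σ√T = 0.1835 − 0.2500 = -0.0665 ⇒ -0.07
e^(−qT) = e^(−0.051·0.25) = 0.9873;  e^(−rT) = e^(−0.061·0.25) = 0.9849
N(−d₂) = N(0.07) = 0.5279;  N(−d₁) = N(-0.18) = 0.4286
P = 410·0.9849·0.5279 − 415·0.9873·0.4286 = 213.1708 − 175.6101 = 37.5607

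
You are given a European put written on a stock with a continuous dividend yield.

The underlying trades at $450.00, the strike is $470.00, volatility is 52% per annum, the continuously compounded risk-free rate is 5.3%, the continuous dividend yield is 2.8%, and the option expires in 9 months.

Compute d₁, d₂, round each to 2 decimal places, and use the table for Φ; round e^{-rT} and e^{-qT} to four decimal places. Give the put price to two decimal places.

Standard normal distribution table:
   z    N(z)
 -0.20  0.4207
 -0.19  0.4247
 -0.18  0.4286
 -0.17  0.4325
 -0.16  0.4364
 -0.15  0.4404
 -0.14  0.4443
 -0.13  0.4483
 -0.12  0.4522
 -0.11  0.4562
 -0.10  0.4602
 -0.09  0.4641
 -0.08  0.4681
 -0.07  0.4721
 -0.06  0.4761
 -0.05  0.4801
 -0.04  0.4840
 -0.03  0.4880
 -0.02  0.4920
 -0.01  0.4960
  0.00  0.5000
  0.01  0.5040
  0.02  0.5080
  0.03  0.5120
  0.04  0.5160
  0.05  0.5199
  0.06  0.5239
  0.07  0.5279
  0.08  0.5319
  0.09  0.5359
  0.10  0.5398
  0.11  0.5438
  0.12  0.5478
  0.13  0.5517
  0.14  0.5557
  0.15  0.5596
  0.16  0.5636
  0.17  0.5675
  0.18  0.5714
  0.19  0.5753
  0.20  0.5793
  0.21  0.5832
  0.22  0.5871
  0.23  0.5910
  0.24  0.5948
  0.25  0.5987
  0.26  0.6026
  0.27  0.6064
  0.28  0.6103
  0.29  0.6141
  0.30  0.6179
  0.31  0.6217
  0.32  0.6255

σ√T = 0.52·√0.75 = 0.4503
d₁ = [ln(450/470) + (0.053 − 0.028 + 0.52²/2)·0.75] / 0.4503 = [-0.0435 + 0.1202] / 0.4503 = 0.1702 which rounds to 0.17
d₂ = d₁ − σ√T = 0.1702 − 0.4503 = -0.2801 which rounds to -0.28
exp(−qT) = exp(−0.028·0.75) = 0.9792;  exp(−rT) = exp(−0.053·0.75) = 0.9610
N(−d₂) = N(0.28) = 0.6103;  N(−d₁) = N(-0.17) = 0.4325
P = 470·0.9610·0.6103 − 450·0.9792·0.4325 = 275.6542 − 190.5768 = 85.0774

$85.08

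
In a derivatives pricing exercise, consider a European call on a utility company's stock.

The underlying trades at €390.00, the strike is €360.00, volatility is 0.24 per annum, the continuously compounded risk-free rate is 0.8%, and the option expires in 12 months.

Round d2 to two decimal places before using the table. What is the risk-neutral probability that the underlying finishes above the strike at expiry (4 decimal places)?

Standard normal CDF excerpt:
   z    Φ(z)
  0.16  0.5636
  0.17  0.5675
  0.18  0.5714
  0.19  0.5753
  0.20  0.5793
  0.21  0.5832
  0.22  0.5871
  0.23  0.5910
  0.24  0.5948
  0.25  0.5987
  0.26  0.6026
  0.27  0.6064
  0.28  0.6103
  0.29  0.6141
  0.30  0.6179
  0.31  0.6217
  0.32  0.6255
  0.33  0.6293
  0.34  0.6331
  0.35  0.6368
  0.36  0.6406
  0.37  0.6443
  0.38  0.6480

σ√T = 0.24·√1 = 0.2400
ln(S/K) + (r + σ²/2)T = ln(390/360) + (0.008 + 0.24²/2)·1 = 0.0800 + 0.0368 = 0.1168
d₁ = 0.1168 / 0.2400 = 0.4868 which rounds to 0.49
d₂ = d₁ − σ√T = 0.4868 − 0.2400 = 0.2468 which rounds to 0.25
Pr(exercise) under Q = N(d₂) = 0.5987

0.5987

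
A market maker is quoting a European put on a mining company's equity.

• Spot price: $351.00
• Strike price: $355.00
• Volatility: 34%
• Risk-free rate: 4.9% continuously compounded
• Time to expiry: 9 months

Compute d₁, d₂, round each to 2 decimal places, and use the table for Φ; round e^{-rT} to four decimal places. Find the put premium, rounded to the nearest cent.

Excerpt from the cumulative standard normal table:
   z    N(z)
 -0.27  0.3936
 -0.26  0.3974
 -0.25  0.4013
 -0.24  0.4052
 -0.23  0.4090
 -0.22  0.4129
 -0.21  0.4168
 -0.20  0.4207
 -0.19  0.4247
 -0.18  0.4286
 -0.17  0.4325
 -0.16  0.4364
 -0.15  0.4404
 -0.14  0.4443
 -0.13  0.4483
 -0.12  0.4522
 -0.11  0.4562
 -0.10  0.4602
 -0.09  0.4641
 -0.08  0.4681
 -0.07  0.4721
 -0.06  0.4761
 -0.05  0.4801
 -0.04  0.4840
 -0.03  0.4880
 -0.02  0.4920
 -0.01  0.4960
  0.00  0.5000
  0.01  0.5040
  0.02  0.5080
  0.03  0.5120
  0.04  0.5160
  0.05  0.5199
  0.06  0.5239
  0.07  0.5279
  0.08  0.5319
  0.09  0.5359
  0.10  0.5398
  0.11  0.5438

σ√T = 0.34·√0.75 = 0.2944
d₁ = [ln(351/355) + (0.049 + ½·0.34²)·0.75] / (σ√T) = (-0.0113 + 0.0801) / 0.2944 = 0.2335 ≈ 0.23
d₂ = 0.2335 − 0.2944 = -0.0609 ≈ -0.06
e^(−rT) = e^(−0.049·0.75) = 0.9639
P = 355·0.9639·N(0.06) − 351·N(-0.23) = 355·0.9639·0.5239 − 351·0.4090 = 179.2705 − 143.5590 = 35.7115

$35.71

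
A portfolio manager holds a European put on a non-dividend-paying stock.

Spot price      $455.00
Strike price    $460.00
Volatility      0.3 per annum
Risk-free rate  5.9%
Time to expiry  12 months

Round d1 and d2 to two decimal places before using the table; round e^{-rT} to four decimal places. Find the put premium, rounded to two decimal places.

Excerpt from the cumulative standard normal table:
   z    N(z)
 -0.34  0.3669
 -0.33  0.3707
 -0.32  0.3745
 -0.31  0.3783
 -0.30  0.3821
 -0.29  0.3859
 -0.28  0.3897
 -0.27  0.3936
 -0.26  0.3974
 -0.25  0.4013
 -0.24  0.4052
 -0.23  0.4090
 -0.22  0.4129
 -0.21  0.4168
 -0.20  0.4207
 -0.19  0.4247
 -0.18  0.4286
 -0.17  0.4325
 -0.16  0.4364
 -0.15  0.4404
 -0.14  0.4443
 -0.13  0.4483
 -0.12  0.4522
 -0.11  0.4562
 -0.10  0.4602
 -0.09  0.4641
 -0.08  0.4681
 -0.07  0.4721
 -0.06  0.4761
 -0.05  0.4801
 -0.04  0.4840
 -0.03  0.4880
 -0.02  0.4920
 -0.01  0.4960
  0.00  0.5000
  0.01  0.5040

$42.96

T = 1;  σ√T = 0.3000
d₁ = [ln(455/460) + (0.059 + 0.3²/2)·1] / 0.3000 = [-0.0109 + 0.1040] / 0.3000 = 0.3102 → 0.31
d₂ = d₁ − σ√T = 0.3102 − 0.3000 = 0.0102 → 0.01
exp(−rT) = exp(−0.059·1) = 0.9427
P = 460·0.9427·N(-0.01) − 455·N(-0.31) = 460·0.9427·0.4960 − 455·0.3783 = 215.0864 − 172.1265 = 42.9599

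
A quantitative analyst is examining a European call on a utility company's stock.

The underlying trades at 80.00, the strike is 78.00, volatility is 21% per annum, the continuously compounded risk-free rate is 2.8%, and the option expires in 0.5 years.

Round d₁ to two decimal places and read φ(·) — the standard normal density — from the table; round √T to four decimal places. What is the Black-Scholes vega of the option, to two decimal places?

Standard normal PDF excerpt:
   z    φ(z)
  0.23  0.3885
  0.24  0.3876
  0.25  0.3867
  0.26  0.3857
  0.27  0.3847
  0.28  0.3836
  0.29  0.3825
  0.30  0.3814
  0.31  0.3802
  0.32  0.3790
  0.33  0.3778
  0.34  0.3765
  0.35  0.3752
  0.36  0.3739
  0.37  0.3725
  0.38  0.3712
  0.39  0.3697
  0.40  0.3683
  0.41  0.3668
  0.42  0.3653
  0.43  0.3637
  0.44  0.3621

T = 0.5;  σ√T = 0.1485
d₁ = [ln(80/78) + (0.028 + 0.21²/2)·0.5] / 0.1485 = [0.0253 + 0.0250] / 0.1485 = 0.3390 ≈ 0.34
√T = √0.5 = 0.7071
φ(d₁) = φ(0.34) = 0.3765
vega = S·φ(d₁)·√T = 80·0.3765·0.7071 = 21.2979

21.30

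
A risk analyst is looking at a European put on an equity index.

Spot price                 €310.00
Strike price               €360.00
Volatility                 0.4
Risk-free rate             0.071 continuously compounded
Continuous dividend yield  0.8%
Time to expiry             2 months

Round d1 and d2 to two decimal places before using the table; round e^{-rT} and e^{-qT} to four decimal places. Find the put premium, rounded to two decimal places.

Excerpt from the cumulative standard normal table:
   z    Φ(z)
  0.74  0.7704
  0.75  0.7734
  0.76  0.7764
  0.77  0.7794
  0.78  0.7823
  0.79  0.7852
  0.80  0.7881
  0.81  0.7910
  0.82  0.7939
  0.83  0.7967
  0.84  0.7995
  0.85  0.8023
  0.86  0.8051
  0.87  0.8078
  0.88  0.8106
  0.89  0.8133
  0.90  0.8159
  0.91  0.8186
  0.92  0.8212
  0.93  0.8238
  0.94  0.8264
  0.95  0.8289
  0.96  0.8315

€51.77

σ√T = 0.4 × 0.4082 = 0.1633
ln(S/K) + (r − q + σ²/2)T = ln(310/360) + (0.071 − 0.008 + 0.4²/2)·0.1667 = -0.1495 + 0.0238 = -0.1257
d₁ = -0.1257 / 0.1633 = -0.7697 ⇒ -0.77
d₂ = d₁ − σ√T = -0.7697 − 0.1633 = -0.9330 ⇒ -0.93
e^(−qT) = e^(−0.008·0.1667) = 0.9987;  e^(−rT) = e^(−0.071·0.1667) = 0.9882
N(−d₂) = N(0.93) = 0.8238;  N(−d₁) = N(0.77) = 0.7794
P = 360·0.9882·0.8238 − 310·0.9987·0.7794 = 293.0685 − 241.2999 = 51.7686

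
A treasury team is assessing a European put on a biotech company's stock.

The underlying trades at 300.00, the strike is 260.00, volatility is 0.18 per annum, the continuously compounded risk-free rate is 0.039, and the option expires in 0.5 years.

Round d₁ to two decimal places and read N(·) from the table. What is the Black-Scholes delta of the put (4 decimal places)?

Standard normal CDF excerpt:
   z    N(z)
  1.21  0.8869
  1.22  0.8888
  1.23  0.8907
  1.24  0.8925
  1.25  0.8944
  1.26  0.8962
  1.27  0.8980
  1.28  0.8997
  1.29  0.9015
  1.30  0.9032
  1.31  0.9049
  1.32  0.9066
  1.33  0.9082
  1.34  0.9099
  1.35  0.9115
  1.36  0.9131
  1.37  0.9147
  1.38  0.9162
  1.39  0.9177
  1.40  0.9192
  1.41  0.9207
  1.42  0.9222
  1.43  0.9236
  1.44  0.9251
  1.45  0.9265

-0.0901

σ√T = 0.18 × 0.7071 = 0.1273
d₁ = [ln(300/260) + (0.039 + 0.18²/2)·0.5] / 0.1273 = [0.1431 + 0.0276] / 0.1273 = 1.3412 → 1.34
N(d₁) = N(1.34) = 0.9099
Δ_put = N(d₁) − 1 = 0.9099 − 1 = -0.0901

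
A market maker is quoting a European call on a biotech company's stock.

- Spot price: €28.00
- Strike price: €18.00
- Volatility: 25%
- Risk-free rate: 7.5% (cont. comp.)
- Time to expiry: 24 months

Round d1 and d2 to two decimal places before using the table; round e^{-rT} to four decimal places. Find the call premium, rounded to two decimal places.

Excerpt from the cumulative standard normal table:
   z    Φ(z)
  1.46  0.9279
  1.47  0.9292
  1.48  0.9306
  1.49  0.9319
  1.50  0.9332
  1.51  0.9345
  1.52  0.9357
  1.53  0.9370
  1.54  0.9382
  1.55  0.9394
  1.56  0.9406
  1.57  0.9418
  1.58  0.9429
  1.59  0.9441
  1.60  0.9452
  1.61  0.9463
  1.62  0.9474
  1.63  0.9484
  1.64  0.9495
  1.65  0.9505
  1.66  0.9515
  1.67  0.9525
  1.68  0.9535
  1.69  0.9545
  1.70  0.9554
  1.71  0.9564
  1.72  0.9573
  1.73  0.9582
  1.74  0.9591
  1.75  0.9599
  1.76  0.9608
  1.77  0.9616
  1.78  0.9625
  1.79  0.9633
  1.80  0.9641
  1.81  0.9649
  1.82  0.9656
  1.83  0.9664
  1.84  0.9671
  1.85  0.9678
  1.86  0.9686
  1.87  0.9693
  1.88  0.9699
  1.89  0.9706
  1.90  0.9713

€12.64

T = 2;  σ√T = 0.3536
ln(S/K) + (r + σ²/2)T = ln(28/18) + (0.075 + 0.25²/2)·2 = 0.4418 + 0.2125 = 0.6543
d₁ = 0.6543 / 0.3536 = 1.8507 → 1.85
d₂ = d₁ − σ√T = 1.8507 − 0.3536 = 1.4972 → 1.50
exp(−rT) = exp(−0.075·2) = 0.8607
N(d₁) = N(1.85) = 0.9678;  N(d₂) = N(1.50) = 0.9332
C = 28·0.9678 − 18·0.8607·0.9332 = 27.0984 − 14.4577 = 12.6407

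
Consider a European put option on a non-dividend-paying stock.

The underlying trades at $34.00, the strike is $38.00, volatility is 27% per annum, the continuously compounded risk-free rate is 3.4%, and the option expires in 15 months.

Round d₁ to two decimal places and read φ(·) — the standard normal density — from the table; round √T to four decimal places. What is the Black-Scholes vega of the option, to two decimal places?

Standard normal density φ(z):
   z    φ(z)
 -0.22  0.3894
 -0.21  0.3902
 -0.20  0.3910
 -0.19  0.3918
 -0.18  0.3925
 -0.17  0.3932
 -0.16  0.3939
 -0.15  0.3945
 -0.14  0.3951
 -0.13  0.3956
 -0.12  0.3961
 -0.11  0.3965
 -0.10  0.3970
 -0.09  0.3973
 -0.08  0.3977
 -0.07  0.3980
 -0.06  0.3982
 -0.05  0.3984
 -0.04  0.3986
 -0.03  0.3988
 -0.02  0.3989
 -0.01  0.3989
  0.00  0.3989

σ√T = 0.27·√1.25 = 0.3019
ln(S/K) + (r + σ²/2)T = ln(34/38) + (0.034 + 0.27²/2)·1.25 = -0.1112 + 0.0881 = -0.0232
d₁ = -0.0232 / 0.3019 = -0.0767 ⇒ -0.08
√T = √1.25 = 1.1180
φ(d₁) = φ(-0.08) = 0.3977
vega = S·φ(d₁)·√T = 34·0.3977·1.1180 = 15.1174

15.12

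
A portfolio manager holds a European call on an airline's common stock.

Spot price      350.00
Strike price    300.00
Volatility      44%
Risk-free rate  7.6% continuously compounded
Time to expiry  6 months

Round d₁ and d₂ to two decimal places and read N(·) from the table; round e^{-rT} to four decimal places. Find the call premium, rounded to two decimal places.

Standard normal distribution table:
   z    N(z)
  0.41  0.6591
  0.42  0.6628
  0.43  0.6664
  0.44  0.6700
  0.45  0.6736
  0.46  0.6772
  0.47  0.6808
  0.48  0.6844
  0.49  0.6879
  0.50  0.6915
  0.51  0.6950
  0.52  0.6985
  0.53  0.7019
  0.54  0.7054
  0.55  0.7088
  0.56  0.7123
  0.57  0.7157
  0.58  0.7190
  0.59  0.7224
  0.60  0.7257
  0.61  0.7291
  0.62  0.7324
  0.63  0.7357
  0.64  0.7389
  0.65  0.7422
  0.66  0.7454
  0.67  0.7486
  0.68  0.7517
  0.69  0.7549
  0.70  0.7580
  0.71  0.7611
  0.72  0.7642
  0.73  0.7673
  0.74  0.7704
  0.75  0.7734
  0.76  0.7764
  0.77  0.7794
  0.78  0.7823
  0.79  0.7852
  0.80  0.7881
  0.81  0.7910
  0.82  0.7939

77.21

σ√T = 0.44·√0.5 = 0.3111
d₁ = [ln(350/300) + (0.076 + ½·0.44²)·0.5] / (σ√T) = (0.1542 + 0.0864) / 0.3111 = 0.7732 → 0.77
d₂ = 0.7732 − 0.3111 = 0.4620 → 0.46
e^(−rT) = e^(−0.076·0.5) = 0.9627
N(d₁) = N(0.77) = 0.7794;  N(d₂) = N(0.46) = 0.6772
C = 350·0.7794 − 300·0.9627·0.6772 = 272.7900 − 195.5821 = 77.2079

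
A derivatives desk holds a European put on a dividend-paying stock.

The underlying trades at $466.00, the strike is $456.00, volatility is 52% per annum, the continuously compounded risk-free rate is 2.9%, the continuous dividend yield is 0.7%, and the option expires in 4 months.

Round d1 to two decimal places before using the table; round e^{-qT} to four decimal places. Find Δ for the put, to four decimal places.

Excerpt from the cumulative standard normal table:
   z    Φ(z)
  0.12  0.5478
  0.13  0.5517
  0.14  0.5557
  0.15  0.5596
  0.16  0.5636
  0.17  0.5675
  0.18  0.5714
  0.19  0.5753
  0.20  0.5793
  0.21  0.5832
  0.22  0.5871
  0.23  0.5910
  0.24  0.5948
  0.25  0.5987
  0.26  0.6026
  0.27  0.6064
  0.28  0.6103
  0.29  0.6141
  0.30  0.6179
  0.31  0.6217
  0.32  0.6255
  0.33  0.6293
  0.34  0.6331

σ√T = 0.52 × 0.5774 = 0.3002
d₁ = [ln(466/456) + (0.029 − 0.007 + 0.52²/2)·0.3333] / 0.3002 = [0.0217 + 0.0524] / 0.3002 = 0.2468 which rounds to 0.25
N(d₁) = N(0.25) = 0.5987
Δ_put = e^(−qT)·(N(d₁) − 1) = 0.9977·(0.5987 − 1) = -0.4004

-0.4004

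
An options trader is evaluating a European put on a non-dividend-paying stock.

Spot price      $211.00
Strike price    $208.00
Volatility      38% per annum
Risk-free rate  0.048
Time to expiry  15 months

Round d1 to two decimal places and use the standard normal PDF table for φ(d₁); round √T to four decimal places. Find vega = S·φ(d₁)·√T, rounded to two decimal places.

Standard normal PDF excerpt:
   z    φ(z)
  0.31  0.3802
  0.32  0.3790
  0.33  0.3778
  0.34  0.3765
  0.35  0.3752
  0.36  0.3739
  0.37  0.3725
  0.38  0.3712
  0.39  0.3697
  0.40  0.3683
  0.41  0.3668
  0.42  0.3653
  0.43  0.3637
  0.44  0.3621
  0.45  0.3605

σ√T = 0.38 × 1.1180 = 0.4249
d₁ = [ln(211/208) + (0.048 + 0.38²/2)·1.25] / 0.4249 = [0.0143 + 0.1502] / 0.4249 = 0.3874 ⇒ 0.39
√T = √1.25 = 1.1180
φ(d₁) = φ(0.39) = 0.3697
vega = S·φ(d₁)·√T = 211·0.3697·1.1180 = 87.2115

87.21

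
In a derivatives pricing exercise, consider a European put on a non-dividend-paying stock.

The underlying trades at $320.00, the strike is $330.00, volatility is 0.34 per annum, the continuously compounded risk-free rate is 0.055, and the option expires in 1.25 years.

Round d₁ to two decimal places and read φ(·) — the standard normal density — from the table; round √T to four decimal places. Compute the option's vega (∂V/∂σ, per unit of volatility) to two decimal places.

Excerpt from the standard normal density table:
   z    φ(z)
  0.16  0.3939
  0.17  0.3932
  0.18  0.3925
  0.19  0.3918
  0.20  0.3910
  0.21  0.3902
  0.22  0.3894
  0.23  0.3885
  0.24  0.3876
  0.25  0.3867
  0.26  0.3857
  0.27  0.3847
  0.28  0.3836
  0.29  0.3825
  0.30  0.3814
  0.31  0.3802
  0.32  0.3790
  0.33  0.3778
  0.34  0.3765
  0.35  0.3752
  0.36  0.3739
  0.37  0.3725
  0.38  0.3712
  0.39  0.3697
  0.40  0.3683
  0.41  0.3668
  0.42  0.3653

σ√T = 0.34·√1.25 = 0.3801
d₁ = [ln(320/330) + (0.055 + 0.34²/2)·1.25] / 0.3801 = [-0.0308 + 0.1410] / 0.3801 = 0.2900 which rounds to 0.29
√T = √1.25 = 1.1180
φ(d₁) = φ(0.29) = 0.3825
vega = S·φ(d₁)·√T = 320·0.3825·1.1180 = 136.8432

136.84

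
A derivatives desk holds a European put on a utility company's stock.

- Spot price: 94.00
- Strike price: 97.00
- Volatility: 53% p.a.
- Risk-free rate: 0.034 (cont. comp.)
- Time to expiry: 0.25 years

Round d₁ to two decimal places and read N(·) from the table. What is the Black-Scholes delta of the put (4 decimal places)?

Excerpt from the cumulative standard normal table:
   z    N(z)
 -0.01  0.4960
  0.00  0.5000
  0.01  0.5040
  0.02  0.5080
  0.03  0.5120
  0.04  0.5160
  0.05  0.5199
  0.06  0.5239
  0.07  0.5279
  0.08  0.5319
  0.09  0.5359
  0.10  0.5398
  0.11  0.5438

T = 0.25;  σ√T = 0.2650
d₁ = [ln(94/97) + (0.034 + 0.53²/2)·0.25] / 0.2650 = [-0.0314 + 0.0436] / 0.2650 = 0.0460 ≈ 0.05
N(d₁) = N(0.05) = 0.5199
Δ_put = N(d₁) − 1 = 0.5199 − 1 = -0.4801

-0.4801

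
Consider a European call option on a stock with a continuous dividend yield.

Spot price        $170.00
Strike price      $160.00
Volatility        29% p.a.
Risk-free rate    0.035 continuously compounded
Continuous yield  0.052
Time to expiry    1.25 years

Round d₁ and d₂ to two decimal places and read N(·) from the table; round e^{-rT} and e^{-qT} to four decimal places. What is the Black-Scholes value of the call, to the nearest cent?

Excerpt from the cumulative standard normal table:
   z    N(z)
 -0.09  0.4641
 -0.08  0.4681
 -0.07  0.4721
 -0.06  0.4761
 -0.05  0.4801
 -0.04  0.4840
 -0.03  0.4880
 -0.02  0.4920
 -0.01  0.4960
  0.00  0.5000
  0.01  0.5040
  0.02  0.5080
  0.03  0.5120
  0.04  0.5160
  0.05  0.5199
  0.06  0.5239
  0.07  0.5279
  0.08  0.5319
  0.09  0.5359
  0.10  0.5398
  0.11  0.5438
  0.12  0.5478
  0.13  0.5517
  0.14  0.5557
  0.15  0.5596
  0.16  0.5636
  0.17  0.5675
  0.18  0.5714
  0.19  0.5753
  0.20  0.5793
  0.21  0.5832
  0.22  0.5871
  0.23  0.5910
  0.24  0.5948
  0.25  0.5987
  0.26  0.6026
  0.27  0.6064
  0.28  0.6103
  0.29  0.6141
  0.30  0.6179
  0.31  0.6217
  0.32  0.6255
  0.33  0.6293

$23.10

T = 1.25;  σ√T = 0.3242
d₁ = [ln(170/160) + (0.035 − 0.052 + 0.29²/2)·1.25] / 0.3242 = [0.0606 + 0.0313] / 0.3242 = 0.2836 which rounds to 0.28
d₂ = d₁ − σ√T = 0.2836 − 0.3242 = -0.0407 which rounds to -0.04
e^(−qT) = e^(−0.052·1.25) = 0.9371;  e^(−rT) = e^(−0.035·1.25) = 0.9572
C = 170·0.9371·N(0.28) − 160·0.9572·N(-0.04) = 170·0.9371·0.6103 − 160·0.9572·0.4840 = 97.2251 − 74.1256 = 23.0995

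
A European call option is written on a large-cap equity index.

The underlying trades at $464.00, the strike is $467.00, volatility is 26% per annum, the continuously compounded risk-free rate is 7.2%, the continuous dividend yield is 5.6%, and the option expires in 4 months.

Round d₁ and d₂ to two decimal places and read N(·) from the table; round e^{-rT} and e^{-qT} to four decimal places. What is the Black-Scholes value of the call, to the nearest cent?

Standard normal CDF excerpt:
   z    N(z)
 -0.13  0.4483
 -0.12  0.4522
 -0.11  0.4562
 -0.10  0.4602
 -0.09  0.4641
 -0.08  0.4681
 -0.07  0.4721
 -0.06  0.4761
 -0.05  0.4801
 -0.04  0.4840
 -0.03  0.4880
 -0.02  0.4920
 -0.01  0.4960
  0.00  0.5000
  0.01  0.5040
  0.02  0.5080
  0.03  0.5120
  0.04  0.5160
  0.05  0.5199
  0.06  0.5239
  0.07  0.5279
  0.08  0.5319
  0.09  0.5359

σ√T = 0.26 × 0.5774 = 0.1501
d₁ = [ln(464/467) + (0.072 − 0.056 + 0.26²/2)·0.3333] / 0.1501 = [-0.0064 + 0.0166] / 0.1501 = 0.0677 ≈ 0.07
d₂ = d₁ − σ√T = 0.0677 − 0.1501 = -0.0825 ≈ -0.08
exp(−qT) = exp(−0.056·0.3333) = 0.9815;  exp(−rT) = exp(−0.072·0.3333) = 0.9763
N(d₁) = N(0.07) = 0.5279;  N(d₂) = N(-0.08) = 0.4681
C = 464·0.9815·0.5279 − 467·0.9763·0.4681 = 240.4141 − 213.4218 = 26.9923

$26.99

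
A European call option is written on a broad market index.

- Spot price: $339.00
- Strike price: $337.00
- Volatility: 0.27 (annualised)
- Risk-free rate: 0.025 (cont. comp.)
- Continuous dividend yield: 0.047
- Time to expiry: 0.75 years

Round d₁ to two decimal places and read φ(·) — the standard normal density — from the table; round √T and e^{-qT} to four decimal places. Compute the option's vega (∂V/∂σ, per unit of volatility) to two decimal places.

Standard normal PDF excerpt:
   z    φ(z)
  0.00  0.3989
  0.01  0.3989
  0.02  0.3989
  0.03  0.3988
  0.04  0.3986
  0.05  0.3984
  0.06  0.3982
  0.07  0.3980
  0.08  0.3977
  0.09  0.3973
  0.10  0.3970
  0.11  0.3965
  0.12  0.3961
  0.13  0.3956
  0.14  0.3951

σ√T = 0.27·√0.75 = 0.2338
d₁ = [ln(339/337) + (0.025 − 0.047 + 0.27²/2)·0.75] / 0.2338 = [0.0059 + 0.0108] / 0.2338 = 0.0717 ≈ 0.07
√T = √0.75 = 0.8660
φ(d₁) = φ(0.07) = 0.3980
exp(−qT) = exp(−0.047·0.75) = 0.9654
vega = S·exp(−qT)·φ(d₁)·√T = 339·0.9654·0.3980·0.8660 = 112.7997

112.80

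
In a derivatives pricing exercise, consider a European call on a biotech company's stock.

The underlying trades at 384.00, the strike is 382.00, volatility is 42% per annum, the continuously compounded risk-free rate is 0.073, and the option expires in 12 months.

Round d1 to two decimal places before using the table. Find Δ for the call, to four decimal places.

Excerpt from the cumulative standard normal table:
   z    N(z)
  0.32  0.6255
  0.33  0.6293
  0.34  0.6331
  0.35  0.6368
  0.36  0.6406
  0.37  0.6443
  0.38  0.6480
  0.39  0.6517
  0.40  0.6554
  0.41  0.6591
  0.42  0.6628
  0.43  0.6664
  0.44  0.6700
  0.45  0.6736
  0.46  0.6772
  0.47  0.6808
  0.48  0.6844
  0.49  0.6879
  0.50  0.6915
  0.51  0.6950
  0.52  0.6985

0.6554

σ√T = 0.42·√1 = 0.4200
d₁ = [ln(384/382) + (0.073 + 0.42²/2)·1] / 0.4200 = [0.0052 + 0.1612] / 0.4200 = 0.3962 which rounds to 0.40
N(d₁) = N(0.40) = 0.6554
Δ_call = N(d₁) = 0.6554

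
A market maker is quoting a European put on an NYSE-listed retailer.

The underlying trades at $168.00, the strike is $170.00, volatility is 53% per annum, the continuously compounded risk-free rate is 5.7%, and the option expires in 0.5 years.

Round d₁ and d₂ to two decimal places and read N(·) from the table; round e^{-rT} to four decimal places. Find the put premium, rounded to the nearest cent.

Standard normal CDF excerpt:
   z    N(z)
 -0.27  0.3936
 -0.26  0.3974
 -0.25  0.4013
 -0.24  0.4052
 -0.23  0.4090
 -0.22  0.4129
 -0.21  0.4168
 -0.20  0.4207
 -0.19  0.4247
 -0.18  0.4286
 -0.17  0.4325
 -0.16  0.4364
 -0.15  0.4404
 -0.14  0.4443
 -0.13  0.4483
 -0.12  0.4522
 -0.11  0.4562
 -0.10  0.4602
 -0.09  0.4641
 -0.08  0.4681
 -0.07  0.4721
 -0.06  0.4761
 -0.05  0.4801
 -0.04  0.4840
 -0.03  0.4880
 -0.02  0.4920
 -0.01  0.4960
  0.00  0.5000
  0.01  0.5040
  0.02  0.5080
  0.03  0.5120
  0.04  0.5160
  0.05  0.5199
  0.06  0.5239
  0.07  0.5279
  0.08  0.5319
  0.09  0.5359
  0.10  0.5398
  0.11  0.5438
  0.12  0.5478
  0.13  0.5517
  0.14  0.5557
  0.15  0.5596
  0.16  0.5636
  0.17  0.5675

σ√T = 0.53 × 0.7071 = 0.3748
d₁ = [ln(168/170) + (0.057 + 0.53²/2)·0.5] / 0.3748 = [-0.0118 + 0.0987] / 0.3748 = 0.2319 ⇒ 0.23
d₂ = d₁ − σ√T = 0.2319 − 0.3748 = -0.1429 ⇒ -0.14
e^(−rT) = e^(−0.057·0.5) = 0.9719
N(−d₂) = N(0.14) = 0.5557;  N(−d₁) = N(-0.23) = 0.4090
P = 170·0.9719·0.5557 − 168·0.4090 = 91.8144 − 68.7120 = 23.1024

$23.10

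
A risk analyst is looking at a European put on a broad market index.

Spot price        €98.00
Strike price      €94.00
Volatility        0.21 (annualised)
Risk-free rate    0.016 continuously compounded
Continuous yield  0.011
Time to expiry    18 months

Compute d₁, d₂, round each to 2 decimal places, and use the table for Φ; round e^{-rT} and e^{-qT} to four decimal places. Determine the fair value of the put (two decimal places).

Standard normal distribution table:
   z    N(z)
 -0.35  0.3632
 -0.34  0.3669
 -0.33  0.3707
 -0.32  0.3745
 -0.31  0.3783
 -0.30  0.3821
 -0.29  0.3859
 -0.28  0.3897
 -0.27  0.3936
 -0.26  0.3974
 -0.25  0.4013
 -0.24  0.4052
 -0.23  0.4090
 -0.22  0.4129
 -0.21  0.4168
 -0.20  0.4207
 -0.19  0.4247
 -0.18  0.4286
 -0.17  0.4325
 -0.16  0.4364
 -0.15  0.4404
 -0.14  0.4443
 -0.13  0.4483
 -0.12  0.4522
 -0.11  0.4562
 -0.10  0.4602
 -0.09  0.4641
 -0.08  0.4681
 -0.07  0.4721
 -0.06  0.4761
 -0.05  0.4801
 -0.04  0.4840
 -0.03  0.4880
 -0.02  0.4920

€7.59

T = 1.5;  σ√T = 0.2572
d₁ = [ln(98/94) + (0.016 − 0.011 + ½·0.21²)·1.5] / (σ√T) = (0.0417 + 0.0406) / 0.2572 = 0.3198 ⇒ 0.32
d₂ = 0.3198 − 0.2572 = 0.0626 ⇒ 0.06
exp(−qT) = exp(−0.011·1.5) = 0.9836;  exp(−rT) = exp(−0.016·1.5) = 0.9763
N(−d₂) = N(-0.06) = 0.4761;  N(−d₁) = N(-0.32) = 0.3745
P = 94·0.9763·0.4761 − 98·0.9836·0.3745 = 43.6927 − 36.0991 = 7.5936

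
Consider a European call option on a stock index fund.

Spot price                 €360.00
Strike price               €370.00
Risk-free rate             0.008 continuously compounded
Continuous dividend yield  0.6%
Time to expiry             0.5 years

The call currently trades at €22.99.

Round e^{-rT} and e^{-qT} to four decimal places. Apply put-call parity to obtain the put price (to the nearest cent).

€32.59

exp(−qT) = exp(−0.006·0.5) = 0.9970;  exp(−rT) = exp(−0.008·0.5) = 0.9960
Put-call parity: C − P = S·e^(−qT) − K·e^(−rT) = 360·0.9970 − 370·0.9960 = 358.9200 − 368.5200 = -9.6000
P = C − (C − P) = 22.99 − (-9.6000) = 32.5900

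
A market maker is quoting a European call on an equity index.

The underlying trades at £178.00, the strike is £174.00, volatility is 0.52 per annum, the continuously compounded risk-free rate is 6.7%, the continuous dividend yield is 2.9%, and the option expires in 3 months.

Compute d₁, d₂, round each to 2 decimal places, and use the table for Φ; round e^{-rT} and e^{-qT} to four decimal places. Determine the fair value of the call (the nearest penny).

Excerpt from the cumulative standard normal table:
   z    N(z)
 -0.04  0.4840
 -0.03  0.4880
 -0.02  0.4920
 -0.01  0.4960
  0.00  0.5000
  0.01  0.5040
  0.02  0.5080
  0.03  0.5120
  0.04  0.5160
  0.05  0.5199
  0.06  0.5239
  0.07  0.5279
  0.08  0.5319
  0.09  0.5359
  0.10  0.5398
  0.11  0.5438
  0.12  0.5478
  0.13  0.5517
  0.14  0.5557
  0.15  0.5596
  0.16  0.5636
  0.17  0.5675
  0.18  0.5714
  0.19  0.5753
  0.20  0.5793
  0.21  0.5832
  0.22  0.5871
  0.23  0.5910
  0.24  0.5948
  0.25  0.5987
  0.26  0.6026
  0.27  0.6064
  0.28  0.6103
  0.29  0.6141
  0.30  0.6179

σ√T = 0.52·√0.25 = 0.2600
ln(S/K) + (r − q + σ²/2)T = ln(178/174) + (0.067 − 0.029 + 0.52²/2)·0.25 = 0.0227 + 0.0433 = 0.0660
d₁ = 0.0660 / 0.2600 = 0.2540 ≈ 0.25
d₂ = d₁ − σ√T = 0.2540 − 0.2600 = -0.0060 ≈ -0.01
e^(−qT) = e^(−0.029·0.25) = 0.9928;  e^(−rT) = e^(−0.067·0.25) = 0.9834
N(d₁) = N(0.25) = 0.5987;  N(d₂) = N(-0.01) = 0.4960
C = 178·0.9928·0.5987 − 174·0.9834·0.4960 = 105.8013 − 84.8714 = 20.9300

£20.93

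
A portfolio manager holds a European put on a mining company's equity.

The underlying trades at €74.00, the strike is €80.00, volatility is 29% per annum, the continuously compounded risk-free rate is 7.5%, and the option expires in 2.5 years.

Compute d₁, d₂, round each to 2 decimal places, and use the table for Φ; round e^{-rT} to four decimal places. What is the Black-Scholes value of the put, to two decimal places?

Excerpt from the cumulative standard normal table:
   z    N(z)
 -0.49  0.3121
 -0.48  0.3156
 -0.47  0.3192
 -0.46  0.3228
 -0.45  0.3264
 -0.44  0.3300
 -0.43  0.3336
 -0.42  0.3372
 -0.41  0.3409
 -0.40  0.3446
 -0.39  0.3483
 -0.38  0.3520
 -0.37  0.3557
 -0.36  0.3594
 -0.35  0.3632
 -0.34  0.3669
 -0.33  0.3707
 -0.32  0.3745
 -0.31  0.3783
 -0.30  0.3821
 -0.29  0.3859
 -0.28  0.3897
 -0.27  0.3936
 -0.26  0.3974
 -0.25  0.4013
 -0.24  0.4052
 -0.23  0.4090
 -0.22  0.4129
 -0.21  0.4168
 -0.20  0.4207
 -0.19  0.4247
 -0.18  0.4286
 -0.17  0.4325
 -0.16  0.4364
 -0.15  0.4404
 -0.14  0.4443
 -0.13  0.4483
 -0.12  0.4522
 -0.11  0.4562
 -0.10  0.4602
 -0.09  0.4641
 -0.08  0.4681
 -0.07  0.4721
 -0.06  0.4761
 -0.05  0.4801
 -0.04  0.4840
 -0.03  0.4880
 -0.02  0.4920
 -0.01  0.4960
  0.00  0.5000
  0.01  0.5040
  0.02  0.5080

σ√T = 0.29·√2.5 = 0.4585
d₁ = [ln(74/80) + (0.075 + 0.29²/2)·2.5] / 0.4585 = [-0.0780 + 0.2926] / 0.4585 = 0.4682 ≈ 0.47
d₂ = d₁ − σ√T = 0.4682 − 0.4585 = 0.0096 ≈ 0.01
e^(−rT) = e^(−0.075·2.5) = 0.8290
P = 80·0.8290·N(-0.01) − 74·N(-0.47) = 80·0.8290·0.4960 − 74·0.3192 = 32.8947 − 23.6208 = 9.2739

€9.27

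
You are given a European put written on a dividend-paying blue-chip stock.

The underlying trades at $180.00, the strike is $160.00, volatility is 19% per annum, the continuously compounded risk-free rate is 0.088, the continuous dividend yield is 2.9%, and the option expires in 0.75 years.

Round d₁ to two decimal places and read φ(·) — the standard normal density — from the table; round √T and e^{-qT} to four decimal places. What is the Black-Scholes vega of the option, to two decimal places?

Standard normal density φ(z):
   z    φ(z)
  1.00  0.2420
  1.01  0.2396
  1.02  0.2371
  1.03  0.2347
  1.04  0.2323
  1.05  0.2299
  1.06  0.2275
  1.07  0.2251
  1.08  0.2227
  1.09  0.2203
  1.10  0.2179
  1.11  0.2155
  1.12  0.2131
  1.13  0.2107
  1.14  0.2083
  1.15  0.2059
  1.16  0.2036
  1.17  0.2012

σ√T = 0.19 × 0.8660 = 0.1645
d₁ = [ln(180/160) + (0.088 − 0.029 + ½·0.19²)·0.75] / (σ√T) = (0.1178 + 0.0578) / 0.1645 = 1.0670 → 1.07
√T = √0.75 = 0.8660
φ(d₁) = φ(1.07) = 0.2251
exp(−qT) = exp(−0.029·0.75) = 0.9785
vega = S·exp(−qT)·φ(d₁)·√T = 180·0.9785·0.2251·0.8660 = 34.3342
(The call has the same vega.)

34.33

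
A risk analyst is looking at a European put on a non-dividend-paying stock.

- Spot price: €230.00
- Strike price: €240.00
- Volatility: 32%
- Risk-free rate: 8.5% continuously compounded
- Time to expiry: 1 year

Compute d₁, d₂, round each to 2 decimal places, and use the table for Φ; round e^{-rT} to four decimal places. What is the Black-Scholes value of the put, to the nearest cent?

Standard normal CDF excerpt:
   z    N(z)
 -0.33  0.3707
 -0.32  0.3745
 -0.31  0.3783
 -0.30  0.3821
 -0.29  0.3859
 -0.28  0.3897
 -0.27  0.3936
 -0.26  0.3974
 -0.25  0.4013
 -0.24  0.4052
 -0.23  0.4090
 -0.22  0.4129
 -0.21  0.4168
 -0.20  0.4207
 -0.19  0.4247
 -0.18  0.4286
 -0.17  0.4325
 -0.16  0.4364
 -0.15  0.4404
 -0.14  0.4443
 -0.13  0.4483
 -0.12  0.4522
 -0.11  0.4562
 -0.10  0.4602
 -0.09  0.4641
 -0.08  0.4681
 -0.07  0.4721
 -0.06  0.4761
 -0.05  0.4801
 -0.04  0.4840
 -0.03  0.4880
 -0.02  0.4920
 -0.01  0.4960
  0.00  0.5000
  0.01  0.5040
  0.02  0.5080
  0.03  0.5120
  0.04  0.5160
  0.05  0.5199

€24.11

σ√T = 0.32·√1 = 0.3200
d₁ = [ln(230/240) + (0.085 + 0.32²/2)·1] / 0.3200 = [-0.0426 + 0.1362] / 0.3200 = 0.2926 which rounds to 0.29
d₂ = d₁ − σ√T = 0.2926 − 0.3200 = -0.0274 which rounds to -0.03
exp(−rT) = exp(−0.085·1) = 0.9185
N(−d₂) = N(0.03) = 0.5120;  N(−d₁) = N(-0.29) = 0.3859
P = 240·0.9185·0.5120 − 230·0.3859 = 112.8653 − 88.7570 = 24.1083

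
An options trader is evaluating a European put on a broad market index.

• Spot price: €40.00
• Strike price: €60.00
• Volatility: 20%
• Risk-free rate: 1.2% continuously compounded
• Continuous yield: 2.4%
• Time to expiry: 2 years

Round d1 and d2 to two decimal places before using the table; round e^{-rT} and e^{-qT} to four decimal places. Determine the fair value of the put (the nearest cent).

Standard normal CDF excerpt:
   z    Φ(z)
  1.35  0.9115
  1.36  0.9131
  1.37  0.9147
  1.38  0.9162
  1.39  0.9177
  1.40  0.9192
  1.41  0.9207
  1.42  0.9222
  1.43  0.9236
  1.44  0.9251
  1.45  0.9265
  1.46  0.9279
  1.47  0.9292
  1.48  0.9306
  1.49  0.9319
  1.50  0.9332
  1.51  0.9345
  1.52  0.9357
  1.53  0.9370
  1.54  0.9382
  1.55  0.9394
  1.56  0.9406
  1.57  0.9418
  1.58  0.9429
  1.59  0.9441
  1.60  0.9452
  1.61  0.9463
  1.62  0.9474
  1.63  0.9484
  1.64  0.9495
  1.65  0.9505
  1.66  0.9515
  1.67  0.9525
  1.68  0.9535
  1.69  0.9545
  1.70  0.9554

T = 2;  σ√T = 0.2828
d₁ = [ln(40/60) + (0.012 − 0.024 + 0.2²/2)·2] / 0.2828 = [-0.4055 + 0.0160] / 0.2828 = -1.3770 → -1.38
d₂ = d₁ − σ√T = -1.3770 − 0.2828 = -1.6598 → -1.66
e^(−qT) = e^(−0.024·2) = 0.9531;  e^(−rT) = e^(−0.012·2) = 0.9763
N(−d₂) = N(1.66) = 0.9515;  N(−d₁) = N(1.38) = 0.9162
P = 60·0.9763·0.9515 − 40·0.9531·0.9162 = 55.7370 − 34.9292 = 20.8078

€20.81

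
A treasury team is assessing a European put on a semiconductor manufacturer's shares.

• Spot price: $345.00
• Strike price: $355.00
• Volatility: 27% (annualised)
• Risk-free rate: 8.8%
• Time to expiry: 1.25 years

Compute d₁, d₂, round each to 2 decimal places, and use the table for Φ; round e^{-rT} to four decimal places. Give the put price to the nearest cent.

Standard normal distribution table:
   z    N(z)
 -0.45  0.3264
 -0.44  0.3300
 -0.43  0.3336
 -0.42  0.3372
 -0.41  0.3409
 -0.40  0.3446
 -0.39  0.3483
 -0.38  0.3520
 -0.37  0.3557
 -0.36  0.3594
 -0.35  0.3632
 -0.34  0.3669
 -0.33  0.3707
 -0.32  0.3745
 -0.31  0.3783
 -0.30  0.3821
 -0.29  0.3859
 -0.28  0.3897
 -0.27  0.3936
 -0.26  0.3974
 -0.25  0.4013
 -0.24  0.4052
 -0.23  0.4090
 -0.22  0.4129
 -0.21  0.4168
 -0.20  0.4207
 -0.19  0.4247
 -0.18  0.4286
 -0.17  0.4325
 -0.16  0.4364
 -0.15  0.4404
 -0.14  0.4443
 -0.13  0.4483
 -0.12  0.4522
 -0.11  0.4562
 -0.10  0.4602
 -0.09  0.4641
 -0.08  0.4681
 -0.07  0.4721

σ√T = 0.27 × 1.1180 = 0.3019
d₁ = [ln(345/355) + (0.088 + 0.27²/2)·1.25] / 0.3019 = [-0.0286 + 0.1556] / 0.3019 = 0.4207 which rounds to 0.42
d₂ = d₁ − σ√T = 0.4207 − 0.3019 = 0.1188 which rounds to 0.12
exp(−rT) = exp(−0.088·1.25) = 0.8958
N(−d₂) = N(-0.12) = 0.4522;  N(−d₁) = N(-0.42) = 0.3372
P = 355·0.8958·0.4522 − 345·0.3372 = 143.8037 − 116.3340 = 27.4697

$27.47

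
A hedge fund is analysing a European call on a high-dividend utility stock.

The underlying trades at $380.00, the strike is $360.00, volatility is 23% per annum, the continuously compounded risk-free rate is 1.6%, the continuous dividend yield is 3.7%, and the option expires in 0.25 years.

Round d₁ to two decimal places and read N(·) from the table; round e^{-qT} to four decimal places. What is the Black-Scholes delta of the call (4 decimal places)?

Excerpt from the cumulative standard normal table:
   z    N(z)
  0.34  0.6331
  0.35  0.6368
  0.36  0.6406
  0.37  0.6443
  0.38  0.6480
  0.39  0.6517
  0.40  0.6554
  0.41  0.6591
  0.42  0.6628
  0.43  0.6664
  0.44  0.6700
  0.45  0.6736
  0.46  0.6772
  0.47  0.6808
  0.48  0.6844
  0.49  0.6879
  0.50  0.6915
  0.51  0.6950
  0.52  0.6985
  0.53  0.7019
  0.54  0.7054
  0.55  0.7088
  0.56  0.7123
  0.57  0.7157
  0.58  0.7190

T = 0.25;  σ√T = 0.1150
d₁ = [ln(380/360) + (0.016 − 0.037 + 0.23²/2)·0.25] / 0.1150 = [0.0541 + 0.0014] / 0.1150 = 0.4820 ⇒ 0.48
N(d₁) = N(0.48) = 0.6844
Δ_call = e^(−qT)·N(d₁) = 0.9908·0.6844 = 0.6781

0.6781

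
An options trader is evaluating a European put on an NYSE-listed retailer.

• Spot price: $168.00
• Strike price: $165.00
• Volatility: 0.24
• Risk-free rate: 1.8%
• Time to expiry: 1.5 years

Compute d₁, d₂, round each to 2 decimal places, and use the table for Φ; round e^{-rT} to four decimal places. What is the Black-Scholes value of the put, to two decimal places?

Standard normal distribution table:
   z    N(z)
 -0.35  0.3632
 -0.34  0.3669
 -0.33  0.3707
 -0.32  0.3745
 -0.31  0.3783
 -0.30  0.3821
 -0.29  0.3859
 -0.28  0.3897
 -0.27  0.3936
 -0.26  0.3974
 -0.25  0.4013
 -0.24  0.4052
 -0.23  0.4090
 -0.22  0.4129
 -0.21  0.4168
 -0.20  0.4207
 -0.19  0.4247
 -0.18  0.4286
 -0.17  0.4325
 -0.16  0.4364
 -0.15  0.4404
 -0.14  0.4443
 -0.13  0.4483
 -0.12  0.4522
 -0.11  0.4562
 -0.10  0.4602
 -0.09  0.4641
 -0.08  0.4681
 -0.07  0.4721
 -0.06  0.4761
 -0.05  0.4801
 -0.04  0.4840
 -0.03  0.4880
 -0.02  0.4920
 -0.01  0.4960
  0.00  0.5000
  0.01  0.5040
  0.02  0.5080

$15.47

T = 1.5;  σ√T = 0.2939
d₁ = [ln(168/165) + (0.018 + 0.24²/2)·1.5] / 0.2939 = [0.0180 + 0.0702] / 0.2939 = 0.3001 → 0.30
d₂ = d₁ − σ√T = 0.3001 − 0.2939 = 0.0062 → 0.01
e^(−rT) = e^(−0.018·1.5) = 0.9734
N(−d₂) = N(-0.01) = 0.4960;  N(−d₁) = N(-0.30) = 0.3821
P = 165·0.9734·0.4960 − 168·0.3821 = 79.6631 − 64.1928 = 15.4703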